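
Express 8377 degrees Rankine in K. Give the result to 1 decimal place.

°R = K × 9/5.
Applying the formula gives 4653.9 K.

4653.9 K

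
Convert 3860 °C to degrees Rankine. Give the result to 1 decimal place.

°R = (°C + 273.15) × 9/5.
Applying the formula gives 7439.7 °R.

7439.7 °R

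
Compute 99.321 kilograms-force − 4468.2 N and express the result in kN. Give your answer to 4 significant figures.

-3.494 kilonewtons

99.321 kgf = 0.974006 kN and 4468.2 N = 4.46820 kN.
0.974006 − 4.46820 ≈ -3.494 kN.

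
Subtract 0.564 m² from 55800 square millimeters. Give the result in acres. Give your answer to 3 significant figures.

55800 mm² = 1.37885 × 10^-5 acre and 0.564 m² = 0.000139367 acre.
1.37885 × 10^-5 − 0.000139367 ≈ -0.000126 acre.

-0.000126 acre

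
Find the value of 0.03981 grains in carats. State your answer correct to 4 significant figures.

0.01290 ct

1 grain = 0.323995 carats.
0.03981 × 0.323995 ≈ 0.01290 ct.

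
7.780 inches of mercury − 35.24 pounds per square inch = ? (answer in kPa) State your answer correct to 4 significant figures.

-216.6 kPa

7.780 inHg = 26.3461 kPa and 35.24 psi = 242.971 kPa.
26.3461 − 242.971 ≈ -216.6 kPa.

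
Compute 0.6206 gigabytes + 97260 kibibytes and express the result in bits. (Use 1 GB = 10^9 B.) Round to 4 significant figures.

5.762e+9 bits

0.6206 GB = 4.96480e+9 bit and 97260 KiB = 7.96754e+8 bit.
4.96480e+9 + 7.96754e+8 ≈ 5.762e+9 bit.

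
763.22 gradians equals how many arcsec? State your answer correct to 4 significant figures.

2.473e+6 arcsec

1 gradian = 3240.00 arcseconds.
Thus 763.22 × 3240.00 ≈ 2.473e+6 arcsec.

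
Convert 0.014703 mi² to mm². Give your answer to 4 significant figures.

3.808e+10 square millimeters

1 square mile = 2.58999e+12 square millimeters.
Thus 0.014703 × 2.58999e+12 ≈ 3.808e+10 mm².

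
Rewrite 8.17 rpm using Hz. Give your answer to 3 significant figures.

1 rpm = 0.0166667 hertz.
So 8.17 × 0.0166667 ≈ 0.136 Hz.

0.136 hertz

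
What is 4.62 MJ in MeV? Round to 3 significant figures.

2.88 × 10^19 MeV

1 MJ = 6.24151 × 10^18 MeV.
4.62 × 6.24151 × 10^18 ≈ 2.88 × 10^19 MeV.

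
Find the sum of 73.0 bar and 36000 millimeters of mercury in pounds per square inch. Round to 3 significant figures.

73.0 bar = 1058.78 psi and 36000 mmHg = 696.124 psi.
1058.78 + 696.124 ≈ 1750 psi.

1750 psi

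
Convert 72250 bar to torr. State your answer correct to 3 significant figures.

5.42e+7 torr

1 bar = 750.062 torr.
72250 × 750.062 ≈ 5.42e+7 torr.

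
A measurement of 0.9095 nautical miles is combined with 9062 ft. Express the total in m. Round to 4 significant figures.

0.9095 nmi = 1684.39 m and 9062 ft = 2762.10 m.
1684.39 + 2762.10 ≈ 4446 m.

4446 m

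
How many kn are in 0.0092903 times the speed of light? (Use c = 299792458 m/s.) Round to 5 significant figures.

5.4139 × 10^6 knots

1 speed of light = 5.82750 × 10^8 kn.
0.0092903 × 5.82750 × 10^8 ≈ 5.4139 × 10^6 kn.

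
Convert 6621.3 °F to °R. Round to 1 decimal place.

°R = °F + 459.67.
Applying the formula gives 7081.0 °R.

7081.0 degrees Rankine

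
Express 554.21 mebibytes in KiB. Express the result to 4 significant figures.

1 MiB = 1024.00 KiB.
554.21 × 1024.00 ≈ 567500 KiB.

567500 KiB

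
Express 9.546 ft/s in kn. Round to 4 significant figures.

5.656 knots

1 ft/s = 0.592484 knots.
9.546 × 0.592484 ≈ 5.656 kn.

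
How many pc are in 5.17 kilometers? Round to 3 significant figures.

1.68 × 10^-13 pc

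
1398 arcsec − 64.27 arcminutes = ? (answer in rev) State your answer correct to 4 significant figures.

-0.001897 rev

1398 arcsec = 0.00107870 rev and 64.27 arcmin = 0.00297546 rev.
0.00107870 − 0.00297546 ≈ -0.001897 rev.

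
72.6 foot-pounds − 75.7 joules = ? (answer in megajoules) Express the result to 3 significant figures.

72.6 ft·lbf = 9.84324e-5 MJ and 75.7 J = 7.57000e-5 MJ.
9.84324e-5 − 7.57000e-5 ≈ 2.27e-5 MJ.

2.27e-5 megajoules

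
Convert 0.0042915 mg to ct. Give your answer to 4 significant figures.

1 mg = 0.00500000 carats.
0.0042915 × 0.00500000 ≈ 2.146 × 10^-5 ct.

2.146 × 10^-5 ct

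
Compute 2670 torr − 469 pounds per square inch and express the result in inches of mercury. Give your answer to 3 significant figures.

-850 inHg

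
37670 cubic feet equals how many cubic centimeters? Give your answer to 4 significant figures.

1.067e+9 cubic centimeters

1 ft³ = 28316.8 cm³.
Then 37670 × 28316.8 ≈ 1.067e+9 cm³.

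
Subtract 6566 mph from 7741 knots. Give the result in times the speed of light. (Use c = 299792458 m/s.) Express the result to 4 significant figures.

3.493 × 10^-6 times the speed of light

7741 kn = 1.32836 × 10^-5 c and 6566 mph = 9.79099 × 10^-6 c.
1.32836 × 10^-5 − 9.79099 × 10^-6 ≈ 3.493 × 10^-6 c.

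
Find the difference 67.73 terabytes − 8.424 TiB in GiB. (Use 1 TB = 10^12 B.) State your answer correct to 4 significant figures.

67.73 TB = 63078.5 GiB and 8.424 TiB = 8626.18 GiB.
63078.5 − 8626.18 ≈ 54450 GiB.

54450 gibibytes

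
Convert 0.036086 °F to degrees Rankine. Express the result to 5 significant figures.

459.71 °R

°R = °F + 459.67.
Applying the formula gives 459.71 °R.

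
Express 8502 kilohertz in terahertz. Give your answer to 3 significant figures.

8.50 × 10^-6 THz

1 kilohertz = 1.00000 × 10^-9 THz.
8502 × 1.00000 × 10^-9 ≈ 8.50 × 10^-6 THz.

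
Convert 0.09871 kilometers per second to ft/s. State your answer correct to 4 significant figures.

1 km/s = 3280.84 feet per second.
0.09871 × 3280.84 ≈ 323.9 ft/s.

323.9 ft/s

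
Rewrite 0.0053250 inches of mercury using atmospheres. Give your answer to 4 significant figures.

1 inch of mercury = 0.0334211 atm.
Thus 0.0053250 × 0.0334211 ≈ 0.0001780 atm.

0.0001780 atmospheres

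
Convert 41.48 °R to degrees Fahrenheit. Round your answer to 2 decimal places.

-418.19 °F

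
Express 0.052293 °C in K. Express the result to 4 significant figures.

273.2 kelvins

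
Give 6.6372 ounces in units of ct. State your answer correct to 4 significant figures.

1 ounce = 141.748 carats.
Then 6.6372 × 141.748 ≈ 940.8 ct.

940.8 carats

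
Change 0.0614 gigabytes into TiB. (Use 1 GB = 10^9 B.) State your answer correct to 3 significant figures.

1 gigabyte = 0.000909495 TiB.
Then 0.0614 × 0.000909495 ≈ 5.58e-5 TiB.

5.58e-5 TiB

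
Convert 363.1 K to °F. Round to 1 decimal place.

K = (°F + 459.67) × 5/9.
Applying the formula gives 193.9 °F.

193.9 degrees Fahrenheit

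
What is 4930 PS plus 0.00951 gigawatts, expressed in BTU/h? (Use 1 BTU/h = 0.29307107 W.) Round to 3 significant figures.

4930 PS = 1.23725e+7 BTU/h and 0.00951 GW = 3.24495e+7 BTU/h.
1.23725e+7 + 3.24495e+7 ≈ 4.48e+7 BTU/h.

4.48e+7 BTU/h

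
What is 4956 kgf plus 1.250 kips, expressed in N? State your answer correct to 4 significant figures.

54160 N

4956 kgf = 48601.8 N and 1.250 kip = 5560.28 N.
48601.8 + 5560.28 ≈ 54160 N.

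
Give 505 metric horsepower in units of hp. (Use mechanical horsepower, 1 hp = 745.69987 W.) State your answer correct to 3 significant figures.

1 metric horsepower = 0.986320 hp.
Thus 505 × 0.986320 ≈ 498 hp.

498 hp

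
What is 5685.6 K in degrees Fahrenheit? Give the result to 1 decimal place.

9774.4 °F

K = (°F + 459.67) × 5/9.
Applying the formula gives 9774.4 °F.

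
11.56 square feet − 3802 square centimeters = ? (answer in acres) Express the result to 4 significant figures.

0.0001714 acre

11.56 ft² = 0.000265381 acre and 3802 cm² = 9.39495 × 10^-5 acre.
0.000265381 − 9.39495 × 10^-5 ≈ 0.0001714 acre.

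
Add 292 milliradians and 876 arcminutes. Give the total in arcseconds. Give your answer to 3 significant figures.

113000 arcsec

292 mrad = 60229.3 arcsec and 876 arcmin = 52560.0 arcsec.
60229.3 + 52560.0 ≈ 113000 arcsec.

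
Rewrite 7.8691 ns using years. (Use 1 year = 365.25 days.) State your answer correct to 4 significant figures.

2.494 × 10^-16 yr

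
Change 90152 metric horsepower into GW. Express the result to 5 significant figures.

1 metric horsepower = 7.35499e-7 gigawatts.
Thus 90152 × 7.35499e-7 ≈ 0.066307 GW.

0.066307 GW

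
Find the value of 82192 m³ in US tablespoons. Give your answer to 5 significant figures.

5.5585e+9 US tablespoons

1 m³ = 67628.0 US tbsp.
Then 82192 × 67628.0 ≈ 5.5585e+9 US tbsp.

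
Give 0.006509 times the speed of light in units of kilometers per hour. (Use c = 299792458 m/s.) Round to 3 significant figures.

7.02e+6 kilometers per hour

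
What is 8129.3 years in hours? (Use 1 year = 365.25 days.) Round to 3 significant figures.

1 year = 8766.00 hours.
Thus 8129.3 × 8766.00 ≈ 7.13 × 10^7 h.

7.13 × 10^7 h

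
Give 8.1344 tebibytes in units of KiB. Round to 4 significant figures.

8.734 × 10^9 kibibytes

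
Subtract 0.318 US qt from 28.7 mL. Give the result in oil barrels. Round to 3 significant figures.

-0.00171 oil barrels

28.7 mL = 0.000180518 bbl and 0.318 US qt = 0.00189286 bbl.
0.000180518 − 0.00189286 ≈ -0.00171 bbl.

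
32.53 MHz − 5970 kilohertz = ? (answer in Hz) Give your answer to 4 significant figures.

2.656e+7 Hz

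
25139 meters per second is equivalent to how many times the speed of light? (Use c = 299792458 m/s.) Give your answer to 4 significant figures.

8.385e-5 times the speed of light

1 m/s = 3.33564e-9 times the speed of light.
Then 25139 × 3.33564e-9 ≈ 8.385e-5 c.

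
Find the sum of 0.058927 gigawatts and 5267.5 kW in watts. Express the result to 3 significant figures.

0.058927 GW = 5.89270e+7 W and 5267.5 kW = 5.26750e+6 W.
5.89270e+7 + 5.26750e+6 ≈ 6.42e+7 W.

6.42e+7 watts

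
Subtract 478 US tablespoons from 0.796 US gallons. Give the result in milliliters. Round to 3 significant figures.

-4050 mL

0.796 US gal = 3013.19 mL and 478 US tbsp = 7068.07 mL.
3013.19 − 7068.07 ≈ -4050 mL.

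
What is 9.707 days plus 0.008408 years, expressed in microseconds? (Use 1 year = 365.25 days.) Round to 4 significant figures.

1.104e+12 μs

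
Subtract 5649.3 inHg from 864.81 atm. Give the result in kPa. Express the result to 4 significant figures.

68500 kilopascals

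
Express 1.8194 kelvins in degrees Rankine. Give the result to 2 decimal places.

3.27 degrees Rankine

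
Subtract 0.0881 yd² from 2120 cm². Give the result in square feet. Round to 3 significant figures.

1.49 ft²

2120 cm² = 2.28195 ft² and 0.0881 yd² = 0.792900 ft².
2.28195 − 0.792900 ≈ 1.49 ft².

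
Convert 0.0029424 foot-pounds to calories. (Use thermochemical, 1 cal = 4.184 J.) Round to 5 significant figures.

1 ft·lbf = 0.324048 cal.
0.0029424 × 0.324048 ≈ 0.00095348 cal.

0.00095348 calories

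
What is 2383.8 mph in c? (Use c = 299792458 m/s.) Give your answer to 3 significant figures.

1 mph = 1.49116e-9 times the speed of light.
Then 2383.8 × 1.49116e-9 ≈ 3.55e-6 c.

3.55e-6 times the speed of light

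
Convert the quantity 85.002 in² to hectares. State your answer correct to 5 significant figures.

5.4840 × 10^-6 ha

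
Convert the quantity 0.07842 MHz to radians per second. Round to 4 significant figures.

492700 radians per second

1 MHz = 6.28319 × 10^6 radians per second.
0.07842 × 6.28319 × 10^6 ≈ 492700 rad/s.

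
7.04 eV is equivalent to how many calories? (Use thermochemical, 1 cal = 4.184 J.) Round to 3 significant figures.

1 eV = 3.82929e-20 cal.
7.04 × 3.82929e-20 ≈ 2.70e-19 cal.

2.70e-19 calories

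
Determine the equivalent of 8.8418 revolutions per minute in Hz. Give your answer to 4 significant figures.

0.1474 Hz

1 revolution per minute = 0.0166667 hertz.
Then 8.8418 × 0.0166667 ≈ 0.1474 Hz.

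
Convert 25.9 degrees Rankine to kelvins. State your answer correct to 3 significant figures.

°R = K × 9/5.
Applying the formula gives 14.4 K.

14.4 kelvins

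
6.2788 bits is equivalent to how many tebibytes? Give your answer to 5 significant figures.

7.1382e-13 TiB

1 bit = 1.13687e-13 TiB.
Thus 6.2788 × 1.13687e-13 ≈ 7.1382e-13 TiB.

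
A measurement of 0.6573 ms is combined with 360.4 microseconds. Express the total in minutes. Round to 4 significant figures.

0.6573 ms = 1.09550 × 10^-5 min and 360.4 μs = 6.00667 × 10^-6 min.
1.09550 × 10^-5 + 6.00667 × 10^-6 ≈ 1.696 × 10^-5 min.

1.696 × 10^-5 min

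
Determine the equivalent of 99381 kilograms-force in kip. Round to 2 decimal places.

219.10 kips

1 kilogram-force = 0.00220462 kip.
99381 × 0.00220462 ≈ 219.10 kip.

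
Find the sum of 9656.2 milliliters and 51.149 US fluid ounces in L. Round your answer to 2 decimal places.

11.17 liters

9656.2 mL = 9.65620 L and 51.149 US fl oz = 1.51266 L.
9.65620 + 1.51266 ≈ 11.17 L.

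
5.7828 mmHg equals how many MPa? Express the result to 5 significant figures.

1 millimeter of mercury = 0.0001333224 MPa.
Then 5.7828 × 0.0001333224 ≈ 0.00077098 MPa.

0.00077098 megapascals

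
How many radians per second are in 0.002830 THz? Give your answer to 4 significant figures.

1 terahertz = 6.28319 × 10^12 radians per second.
0.002830 × 6.28319 × 10^12 ≈ 1.778 × 10^10 rad/s.

1.778 × 10^10 radians per second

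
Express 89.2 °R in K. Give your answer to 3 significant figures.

°R = K × 9/5.
Applying the formula gives 49.6 K.

49.6 kelvins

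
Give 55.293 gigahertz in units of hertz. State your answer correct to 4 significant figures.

5.529 × 10^10 hertz

1 GHz = 1.00000 × 10^9 Hz.
Then 55.293 × 1.00000 × 10^9 ≈ 5.529 × 10^10 Hz.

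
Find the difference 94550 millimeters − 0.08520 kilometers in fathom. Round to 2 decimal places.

5.11 fathoms

94550 mm = 51.7006 fathom and 0.08520 km = 46.5879 fathom.
51.7006 − 46.5879 ≈ 5.11 fathom.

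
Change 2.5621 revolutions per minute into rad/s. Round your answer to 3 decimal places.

0.268 rad/s

1 revolution per minute = 0.104720 rad/s.
2.5621 × 0.104720 ≈ 0.268 rad/s.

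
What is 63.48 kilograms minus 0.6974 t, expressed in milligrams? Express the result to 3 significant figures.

-6.34 × 10^8 mg

63.48 kg = 6.34800 × 10^7 mg and 0.6974 t = 6.97400 × 10^8 mg.
6.34800 × 10^7 − 6.97400 × 10^8 ≈ -6.34 × 10^8 mg.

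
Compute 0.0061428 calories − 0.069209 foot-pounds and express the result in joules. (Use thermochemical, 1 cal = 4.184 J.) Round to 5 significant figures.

-0.068133 J

0.0061428 cal = 0.0257015 J and 0.069209 ft·lbf = 0.0938348 J.
0.0257015 − 0.0938348 ≈ -0.068133 J.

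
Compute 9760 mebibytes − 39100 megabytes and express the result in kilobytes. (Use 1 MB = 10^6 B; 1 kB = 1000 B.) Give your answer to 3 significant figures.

9760 MiB = 1.02341 × 10^7 kB and 39100 MB = 3.91000 × 10^7 kB.
1.02341 × 10^7 − 3.91000 × 10^7 ≈ -2.89 × 10^7 kB.

-2.89 × 10^7 kilobytes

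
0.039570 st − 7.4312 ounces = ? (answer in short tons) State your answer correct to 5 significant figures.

4.4765e-5 short tons

0.039570 st = 0.000276990 short ton and 7.4312 oz = 0.000232225 short ton.
0.000276990 − 0.000232225 ≈ 4.4765e-5 short ton.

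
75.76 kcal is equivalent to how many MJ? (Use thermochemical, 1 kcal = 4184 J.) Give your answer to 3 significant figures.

0.317 MJ

1 kilocalorie = 0.00418400 MJ.
Thus 75.76 × 0.00418400 ≈ 0.317 MJ.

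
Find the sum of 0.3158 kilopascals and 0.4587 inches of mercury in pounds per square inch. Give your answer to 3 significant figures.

0.271 psi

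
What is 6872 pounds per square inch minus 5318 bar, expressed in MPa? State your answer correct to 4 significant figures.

6872 psi = 47.3808 MPa and 5318 bar = 531.800 MPa.
47.3808 − 531.800 ≈ -484.4 MPa.

-484.4 MPa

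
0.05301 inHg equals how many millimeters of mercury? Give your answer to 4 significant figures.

1.346 mmHg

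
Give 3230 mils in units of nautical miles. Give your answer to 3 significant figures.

1 mil = 1.37149 × 10^-8 nmi.
Then 3230 × 1.37149 × 10^-8 ≈ 4.43 × 10^-5 nmi.

4.43 × 10^-5 nmi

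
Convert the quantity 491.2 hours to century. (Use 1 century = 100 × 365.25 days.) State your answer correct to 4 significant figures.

1 hour = 1.14077 × 10^-6 century.
Thus 491.2 × 1.14077 × 10^-6 ≈ 0.0005603 century.

0.0005603 centuries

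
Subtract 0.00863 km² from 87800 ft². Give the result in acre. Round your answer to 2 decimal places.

-0.12 acre

87800 ft² = 2.01561 acre and 0.00863 km² = 2.13252 acre.
2.01561 − 2.13252 ≈ -0.12 acre.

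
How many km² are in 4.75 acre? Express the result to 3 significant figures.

0.0192 square kilometers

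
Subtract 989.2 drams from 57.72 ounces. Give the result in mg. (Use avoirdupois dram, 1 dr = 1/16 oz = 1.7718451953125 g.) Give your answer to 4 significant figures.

57.72 oz = 1.63633e+6 mg and 989.2 dr = 1.75271e+6 mg.
1.63633e+6 − 1.75271e+6 ≈ -116400 mg.

-116400 milligrams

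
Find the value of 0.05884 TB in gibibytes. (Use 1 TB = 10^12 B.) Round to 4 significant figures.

1 terabyte = 931.323 GiB.
Thus 0.05884 × 931.323 ≈ 54.80 GiB.

54.80 GiB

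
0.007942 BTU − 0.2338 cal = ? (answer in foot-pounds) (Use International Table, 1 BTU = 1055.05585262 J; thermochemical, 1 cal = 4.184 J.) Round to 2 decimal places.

5.46 ft·lbf

0.007942 BTU = 6.18022 ft·lbf and 0.2338 cal = 0.721497 ft·lbf.
6.18022 − 0.721497 ≈ 5.46 ft·lbf.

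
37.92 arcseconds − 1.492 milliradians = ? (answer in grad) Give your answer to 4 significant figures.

-0.08328 grad

37.92 arcsec = 0.0117037 grad and 1.492 mrad = 0.0949837 grad.
0.0117037 − 0.0949837 ≈ -0.08328 grad.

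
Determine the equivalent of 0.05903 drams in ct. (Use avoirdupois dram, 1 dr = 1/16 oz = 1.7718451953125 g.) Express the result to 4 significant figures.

0.5230 carats

1 dr = 8.85923 carats.
Then 0.05903 × 8.85923 ≈ 0.5230 ct.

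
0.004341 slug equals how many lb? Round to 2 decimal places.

0.14 pounds

1 slug = 32.1740 pounds.
So 0.004341 × 32.1740 ≈ 0.14 lb.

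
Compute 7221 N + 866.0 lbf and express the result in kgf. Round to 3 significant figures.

7221 N = 736.337 kgf and 866.0 lbf = 392.811 kgf.
736.337 + 392.811 ≈ 1130 kgf.

1130 kgf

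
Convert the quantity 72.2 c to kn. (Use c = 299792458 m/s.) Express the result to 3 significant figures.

4.21 × 10^10 knots

1 c = 5.82750 × 10^8 knots.
Then 72.2 × 5.82750 × 10^8 ≈ 4.21 × 10^10 kn.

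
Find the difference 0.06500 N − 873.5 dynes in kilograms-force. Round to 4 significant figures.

0.06500 N = 0.00662816 kgf and 873.5 dyn = 0.000890722 kgf.
0.00662816 − 0.000890722 ≈ 0.005737 kgf.

0.005737 kgf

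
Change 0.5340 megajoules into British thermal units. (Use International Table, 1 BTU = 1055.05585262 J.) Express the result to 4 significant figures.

1 MJ = 947.817 BTU.
Then 0.5340 × 947.817 ≈ 506.1 BTU.

506.1 BTU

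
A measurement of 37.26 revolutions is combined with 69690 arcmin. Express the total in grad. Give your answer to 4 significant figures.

37.26 rev = 14904.0 grad and 69690 arcmin = 1290.56 grad.
14904.0 + 1290.56 ≈ 16190 grad.

16190 grad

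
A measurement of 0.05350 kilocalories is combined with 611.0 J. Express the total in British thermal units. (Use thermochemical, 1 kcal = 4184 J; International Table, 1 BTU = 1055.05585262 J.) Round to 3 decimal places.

0.05350 kcal = 0.212163 BTU and 611.0 J = 0.579116 BTU.
0.212163 + 0.579116 ≈ 0.791 BTU.

0.791 BTU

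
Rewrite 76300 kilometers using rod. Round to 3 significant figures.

1 km = 198.839 rod.
Then 76300 × 198.839 ≈ 1.52e+7 rod.

1.52e+7 rods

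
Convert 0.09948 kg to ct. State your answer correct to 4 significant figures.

1 kg = 5000.00 carats.
Thus 0.09948 × 5000.00 ≈ 497.4 ct.

497.4 carats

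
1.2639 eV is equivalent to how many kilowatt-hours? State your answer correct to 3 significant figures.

5.62e-26 kWh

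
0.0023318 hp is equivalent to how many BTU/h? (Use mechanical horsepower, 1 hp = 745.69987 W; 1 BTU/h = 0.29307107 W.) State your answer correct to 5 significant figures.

1 horsepower = 2544.43 BTU per hour.
Then 0.0023318 × 2544.43 ≈ 5.9331 BTU/h.

5.9331 BTU/h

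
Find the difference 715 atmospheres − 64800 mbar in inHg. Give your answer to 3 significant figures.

715 atm = 21393.7 inHg and 64800 mbar = 1913.54 inHg.
21393.7 − 1913.54 ≈ 19500 inHg.

19500 inches of mercury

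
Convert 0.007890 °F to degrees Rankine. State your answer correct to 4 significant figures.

459.7 degrees Rankine

°R = °F + 459.67.
Applying the formula gives 459.7 °R.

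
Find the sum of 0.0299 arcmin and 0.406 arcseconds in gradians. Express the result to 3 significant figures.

0.0299 arcmin = 0.000553704 grad and 0.406 arcsec = 0.000125309 grad.
0.000553704 + 0.000125309 ≈ 0.000679 grad.

0.000679 grad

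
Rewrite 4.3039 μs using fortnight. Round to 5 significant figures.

3.5581e-12 fortnights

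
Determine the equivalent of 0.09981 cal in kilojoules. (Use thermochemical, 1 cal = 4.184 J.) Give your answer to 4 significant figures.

1 cal = 0.00418400 kJ.
0.09981 × 0.00418400 ≈ 0.0004176 kJ.

0.0004176 kJ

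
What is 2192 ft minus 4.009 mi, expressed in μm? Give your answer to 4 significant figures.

2192 ft = 6.68122e+8 μm and 4.009 mi = 6.45186e+9 μm.
6.68122e+8 − 6.45186e+9 ≈ -5.784e+9 μm.

-5.784e+9 μm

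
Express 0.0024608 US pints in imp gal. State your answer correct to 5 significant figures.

1 US pt = 0.104084 imp gal.
Then 0.0024608 × 0.104084 ≈ 0.00025613 imp gal.

0.00025613 imp gal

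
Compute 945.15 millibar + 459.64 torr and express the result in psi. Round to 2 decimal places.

22.60 pounds per square inch

945.15 mbar = 13.7082 psi and 459.64 torr = 8.88796 psi.
13.7082 + 8.88796 ≈ 22.60 psi.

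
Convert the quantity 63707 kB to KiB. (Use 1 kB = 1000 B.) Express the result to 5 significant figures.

62214 KiB

1 kB = 0.9765625 KiB.
63707 × 0.9765625 ≈ 62214 KiB.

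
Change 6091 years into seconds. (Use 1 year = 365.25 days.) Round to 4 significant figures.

1.922e+11 s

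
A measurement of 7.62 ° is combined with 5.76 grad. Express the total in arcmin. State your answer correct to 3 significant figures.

7.62 ° = 457.200 arcmin and 5.76 grad = 311.040 arcmin.
457.200 + 311.040 ≈ 768 arcmin.

768 arcmin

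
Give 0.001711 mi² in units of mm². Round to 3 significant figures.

4.43e+9 mm²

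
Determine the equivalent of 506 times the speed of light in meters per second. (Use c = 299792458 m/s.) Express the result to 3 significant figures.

1.52 × 10^11 m/s

1 speed of light = 2.99792 × 10^8 m/s.
506 × 2.99792 × 10^8 ≈ 1.52 × 10^11 m/s.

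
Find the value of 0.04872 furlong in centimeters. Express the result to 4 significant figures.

980.1 centimeters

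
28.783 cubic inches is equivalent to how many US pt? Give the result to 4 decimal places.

1 in³ = 0.0346320 US pints.
Then 28.783 × 0.0346320 ≈ 0.9968 US pt.

0.9968 US pt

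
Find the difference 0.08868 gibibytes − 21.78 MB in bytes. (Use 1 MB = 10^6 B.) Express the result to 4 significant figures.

7.344e+7 bytes

0.08868 GiB = 9.52194e+7 B and 21.78 MB = 2.17800e+7 B.
9.52194e+7 − 2.17800e+7 ≈ 7.344e+7 B.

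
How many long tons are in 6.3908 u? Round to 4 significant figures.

1 atomic mass unit = 1.63431e-30 long ton.
Then 6.3908 × 1.63431e-30 ≈ 1.044e-29 long ton.

1.044e-29 long ton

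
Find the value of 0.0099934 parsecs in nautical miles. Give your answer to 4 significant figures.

1 parsec = 1.66613 × 10^13 nautical miles.
0.0099934 × 1.66613 × 10^13 ≈ 1.665 × 10^11 nmi.

1.665 × 10^11 nmi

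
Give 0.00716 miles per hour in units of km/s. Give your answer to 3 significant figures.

1 mph = 0.000447040 km/s.
Thus 0.00716 × 0.000447040 ≈ 3.20 × 10^-6 km/s.

3.20 × 10^-6 kilometers per second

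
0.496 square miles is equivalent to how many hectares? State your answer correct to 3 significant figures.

1 square mile = 258.999 ha.
Thus 0.496 × 258.999 ≈ 128 ha.

128 hectares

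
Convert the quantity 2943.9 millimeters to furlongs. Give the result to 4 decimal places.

1 mm = 4.97097 × 10^-6 furlong.
So 2943.9 × 4.97097 × 10^-6 ≈ 0.0146 furlong.

0.0146 furlong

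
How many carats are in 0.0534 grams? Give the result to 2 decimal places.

1 gram = 5.00000 carats.
So 0.0534 × 5.00000 ≈ 0.27 ct.

0.27 ct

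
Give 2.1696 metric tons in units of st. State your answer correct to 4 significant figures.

341.7 stone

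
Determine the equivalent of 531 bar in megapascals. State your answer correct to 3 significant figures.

1 bar = 0.100000 MPa.
So 531 × 0.100000 ≈ 53.1 MPa.

53.1 megapascals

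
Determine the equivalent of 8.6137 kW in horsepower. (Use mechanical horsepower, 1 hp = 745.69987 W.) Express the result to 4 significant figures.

11.55 hp

1 kilowatt = 1.34102 horsepower.
So 8.6137 × 1.34102 ≈ 11.55 hp.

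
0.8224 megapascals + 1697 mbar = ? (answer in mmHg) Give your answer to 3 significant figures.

7440 mmHg

0.8224 MPa = 6168.51 mmHg and 1697 mbar = 1272.85 mmHg.
6168.51 + 1272.85 ≈ 7440 mmHg.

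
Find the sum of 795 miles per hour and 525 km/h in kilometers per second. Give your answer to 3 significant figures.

0.501 km/s

795 mph = 0.355397 km/s and 525 km/h = 0.145833 km/s.
0.355397 + 0.145833 ≈ 0.501 km/s.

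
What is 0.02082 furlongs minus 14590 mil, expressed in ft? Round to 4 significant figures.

12.53 feet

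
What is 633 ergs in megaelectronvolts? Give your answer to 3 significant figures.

3.95e+8 MeV

1 erg = 624151 megaelectronvolts.
633 × 624151 ≈ 3.95e+8 MeV.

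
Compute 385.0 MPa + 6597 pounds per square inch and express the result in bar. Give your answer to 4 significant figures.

4305 bar

385.0 MPa = 3850.00 bar and 6597 psi = 454.847 bar.
3850.00 + 454.847 ≈ 4305 bar.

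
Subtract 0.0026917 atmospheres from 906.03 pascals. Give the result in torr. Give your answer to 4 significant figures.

906.03 Pa = 6.79578 torr and 0.0026917 atm = 2.04569 torr.
6.79578 − 2.04569 ≈ 4.750 torr.

4.750 torr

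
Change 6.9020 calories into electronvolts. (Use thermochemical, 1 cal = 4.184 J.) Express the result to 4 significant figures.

1 cal = 2.61145e+19 eV.
Thus 6.9020 × 2.61145e+19 ≈ 1.802e+20 eV.

1.802e+20 eV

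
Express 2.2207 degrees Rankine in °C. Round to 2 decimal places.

-271.92 °C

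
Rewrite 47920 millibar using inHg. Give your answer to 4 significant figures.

1 mbar = 0.0295300 inches of mercury.
47920 × 0.0295300 ≈ 1415 inHg.

1415 inches of mercury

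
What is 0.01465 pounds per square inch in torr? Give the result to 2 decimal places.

1 pound per square inch = 51.7149 torr.
0.01465 × 51.7149 ≈ 0.76 torr.

0.76 torr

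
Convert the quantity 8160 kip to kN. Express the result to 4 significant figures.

36300 kilonewtons

1 kip = 4.44822 kN.
So 8160 × 4.44822 ≈ 36300 kN.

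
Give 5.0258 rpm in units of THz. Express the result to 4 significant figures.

8.376 × 10^-14 terahertz

1 revolution per minute = 1.66667 × 10^-14 THz.
Thus 5.0258 × 1.66667 × 10^-14 ≈ 8.376 × 10^-14 THz.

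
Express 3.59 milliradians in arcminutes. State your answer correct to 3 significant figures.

1 mrad = 3.43775 arcminutes.
Then 3.59 × 3.43775 ≈ 12.3 arcmin.

12.3 arcmin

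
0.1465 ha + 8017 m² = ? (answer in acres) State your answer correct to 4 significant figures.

0.1465 ha = 0.362009 acre and 8017 m² = 1.98104 acre.
0.362009 + 1.98104 ≈ 2.343 acre.

2.343 acres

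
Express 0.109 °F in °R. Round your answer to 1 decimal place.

459.8 degrees Rankine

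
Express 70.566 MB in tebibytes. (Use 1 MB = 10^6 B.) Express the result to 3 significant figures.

1 megabyte = 9.09495 × 10^-7 tebibytes.
Thus 70.566 × 9.09495 × 10^-7 ≈ 6.42 × 10^-5 TiB.

6.42 × 10^-5 TiB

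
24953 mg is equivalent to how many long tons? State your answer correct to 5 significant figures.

2.4559 × 10^-5 long ton

1 mg = 9.84207 × 10^-10 long tons.
Thus 24953 × 9.84207 × 10^-10 ≈ 2.4559 × 10^-5 long ton.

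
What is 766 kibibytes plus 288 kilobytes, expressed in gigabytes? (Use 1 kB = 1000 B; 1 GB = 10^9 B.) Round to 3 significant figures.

766 KiB = 0.000784384 GB and 288 kB = 0.000288000 GB.
0.000784384 + 0.000288000 ≈ 0.00107 GB.

0.00107 gigabytes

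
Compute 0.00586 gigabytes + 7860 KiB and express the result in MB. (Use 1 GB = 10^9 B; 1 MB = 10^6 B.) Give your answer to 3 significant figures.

13.9 MB

0.00586 GB = 5.86000 MB and 7860 KiB = 8.04864 MB.
5.86000 + 8.04864 ≈ 13.9 MB.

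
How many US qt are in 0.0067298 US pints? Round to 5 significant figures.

0.0033649 US qt

1 US pt = 0.500000 US qt.
Then 0.0067298 × 0.500000 ≈ 0.0033649 US qt.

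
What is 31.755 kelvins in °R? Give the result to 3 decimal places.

°R = K × 9/5.
Applying the formula gives 57.159 °R.

57.159 °R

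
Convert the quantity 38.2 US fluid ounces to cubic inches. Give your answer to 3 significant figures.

1 US fl oz = 1.80469 in³.
So 38.2 × 1.80469 ≈ 68.9 in³.

68.9 cubic inches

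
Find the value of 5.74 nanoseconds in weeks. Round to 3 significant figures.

9.49 × 10^-15 wk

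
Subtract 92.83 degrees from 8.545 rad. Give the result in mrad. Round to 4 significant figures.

8.545 rad = 8545.00 mrad and 92.83 ° = 1620.19 mrad.
8545.00 − 1620.19 ≈ 6925 mrad.

6925 milliradians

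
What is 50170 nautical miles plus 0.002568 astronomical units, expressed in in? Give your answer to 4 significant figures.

1.878 × 10^10 inches

50170 nmi = 3.65806 × 10^9 in and 0.002568 au = 1.51247 × 10^10 in.
3.65806 × 10^9 + 1.51247 × 10^10 ≈ 1.878 × 10^10 in.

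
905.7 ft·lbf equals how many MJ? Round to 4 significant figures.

0.001228 MJ

1 ft·lbf = 1.35582 × 10^-6 megajoules.
So 905.7 × 1.35582 × 10^-6 ≈ 0.001228 MJ.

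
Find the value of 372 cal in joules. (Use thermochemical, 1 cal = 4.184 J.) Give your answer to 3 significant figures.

1560 joules

1 cal = 4.18400 J.
So 372 × 4.18400 ≈ 1560 J.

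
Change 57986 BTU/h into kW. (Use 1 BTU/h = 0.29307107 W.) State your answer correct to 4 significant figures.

16.99 kW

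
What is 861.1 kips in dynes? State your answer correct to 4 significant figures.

1 kip = 4.44822 × 10^8 dynes.
Then 861.1 × 4.44822 × 10^8 ≈ 3.830 × 10^11 dyn.

3.830 × 10^11 dynes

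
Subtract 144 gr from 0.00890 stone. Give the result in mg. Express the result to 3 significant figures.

0.00890 st = 56517.6 mg and 144 gr = 9331.04 mg.
56517.6 − 9331.04 ≈ 47200 mg.

47200 milligrams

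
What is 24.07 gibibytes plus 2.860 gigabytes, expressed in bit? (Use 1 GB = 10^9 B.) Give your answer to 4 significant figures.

24.07 GiB = 2.06760e+11 bit and 2.860 GB = 2.28800e+10 bit.
2.06760e+11 + 2.28800e+10 ≈ 2.296e+11 bit.

2.296e+11 bit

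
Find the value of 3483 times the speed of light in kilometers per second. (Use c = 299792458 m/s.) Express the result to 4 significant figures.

1 speed of light = 299792 kilometers per second.
So 3483 × 299792 ≈ 1.044e+9 km/s.

1.044e+9 km/s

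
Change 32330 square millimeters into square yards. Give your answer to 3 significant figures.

0.0387 square yards

1 mm² = 1.19599e-6 yd².
Thus 32330 × 1.19599e-6 ≈ 0.0387 yd².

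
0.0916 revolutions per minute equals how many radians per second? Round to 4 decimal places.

1 revolution per minute = 0.104720 rad/s.
0.0916 × 0.104720 ≈ 0.0096 rad/s.

0.0096 rad/s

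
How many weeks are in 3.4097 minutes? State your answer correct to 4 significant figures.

0.0003383 wk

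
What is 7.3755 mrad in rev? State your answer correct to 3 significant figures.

1 milliradian = 0.000159155 rev.
7.3755 × 0.000159155 ≈ 0.00117 rev.

0.00117 rev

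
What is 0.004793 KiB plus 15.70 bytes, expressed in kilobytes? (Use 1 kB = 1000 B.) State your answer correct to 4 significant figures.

0.02061 kilobytes

0.004793 KiB = 0.00490803 kB and 15.70 B = 0.0157000 kB.
0.00490803 + 0.0157000 ≈ 0.02061 kB.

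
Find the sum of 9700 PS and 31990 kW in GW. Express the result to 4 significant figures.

0.03912 GW

9700 PS = 0.00713434 GW and 31990 kW = 0.0319900 GW.
0.00713434 + 0.0319900 ≈ 0.03912 GW.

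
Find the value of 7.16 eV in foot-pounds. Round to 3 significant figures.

8.46 × 10^-19 ft·lbf

1 eV = 1.18170 × 10^-19 ft·lbf.
Then 7.16 × 1.18170 × 10^-19 ≈ 8.46 × 10^-19 ft·lbf.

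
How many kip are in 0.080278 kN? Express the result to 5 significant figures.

0.018047 kip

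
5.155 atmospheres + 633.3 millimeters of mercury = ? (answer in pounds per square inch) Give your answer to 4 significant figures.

88.00 psi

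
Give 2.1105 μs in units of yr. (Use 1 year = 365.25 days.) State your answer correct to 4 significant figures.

6.688 × 10^-14 yr

1 microsecond = 3.16881 × 10^-14 yr.
2.1105 × 3.16881 × 10^-14 ≈ 6.688 × 10^-14 yr.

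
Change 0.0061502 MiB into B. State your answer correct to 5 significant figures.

1 mebibyte = 1.04858e+6 B.
Thus 0.0061502 × 1.04858e+6 ≈ 6449.0 B.

6449.0 B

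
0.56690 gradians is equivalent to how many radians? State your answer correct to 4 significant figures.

0.008905 rad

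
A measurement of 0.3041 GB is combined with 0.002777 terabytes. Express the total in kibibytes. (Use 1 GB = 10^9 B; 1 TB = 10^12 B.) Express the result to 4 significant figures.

0.3041 GB = 296973 KiB and 0.002777 TB = 2.71191 × 10^6 KiB.
296973 + 2.71191 × 10^6 ≈ 3.009 × 10^6 KiB.

3.009 × 10^6 KiB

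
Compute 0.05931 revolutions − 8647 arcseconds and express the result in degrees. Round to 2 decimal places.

0.05931 rev = 21.3516 ° and 8647 arcsec = 2.40194 °.
21.3516 − 2.40194 ≈ 18.95 °.

18.95 °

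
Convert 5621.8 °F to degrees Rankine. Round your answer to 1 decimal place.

°R = °F + 459.67.
Applying the formula gives 6081.5 °R.

6081.5 degrees Rankine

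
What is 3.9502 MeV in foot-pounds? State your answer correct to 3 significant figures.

1 megaelectronvolt = 1.18170 × 10^-13 ft·lbf.
3.9502 × 1.18170 × 10^-13 ≈ 4.67 × 10^-13 ft·lbf.

4.67 × 10^-13 foot-pounds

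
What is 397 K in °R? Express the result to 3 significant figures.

715 °R

°R = K × 9/5.
Applying the formula gives 715 °R.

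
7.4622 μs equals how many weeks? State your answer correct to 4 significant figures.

1.234e-11 weeks

1 μs = 1.65344e-12 weeks.
Then 7.4622 × 1.65344e-12 ≈ 1.234e-11 wk.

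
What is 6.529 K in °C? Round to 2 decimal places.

K = °C + 273.15.
Applying the formula gives -266.62 °C.

-266.62 °C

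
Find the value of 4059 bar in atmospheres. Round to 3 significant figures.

4010 atmospheres

1 bar = 0.986923 atmospheres.
Then 4059 × 0.986923 ≈ 4010 atm.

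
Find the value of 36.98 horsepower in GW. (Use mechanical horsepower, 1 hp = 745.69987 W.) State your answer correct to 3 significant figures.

1 horsepower = 7.45700 × 10^-7 gigawatts.
36.98 × 7.45700 × 10^-7 ≈ 2.76 × 10^-5 GW.

2.76 × 10^-5 gigawatts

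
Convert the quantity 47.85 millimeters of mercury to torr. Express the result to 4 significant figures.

47.85 torr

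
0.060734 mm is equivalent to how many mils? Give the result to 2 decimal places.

1 mm = 39.3701 mils.
Then 0.060734 × 39.3701 ≈ 2.39 mil.

2.39 mil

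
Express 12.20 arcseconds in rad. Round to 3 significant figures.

5.91e-5 radians

1 arcsecond = 4.84814e-6 rad.
12.20 × 4.84814e-6 ≈ 5.91e-5 rad.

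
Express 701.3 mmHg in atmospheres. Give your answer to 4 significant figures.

1 millimeter of mercury = 0.00131579 atmospheres.
701.3 × 0.00131579 ≈ 0.9228 atm.

0.9228 atmospheres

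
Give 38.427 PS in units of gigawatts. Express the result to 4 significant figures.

1 PS = 7.35499e-7 GW.
So 38.427 × 7.35499e-7 ≈ 2.826e-5 GW.

2.826e-5 gigawatts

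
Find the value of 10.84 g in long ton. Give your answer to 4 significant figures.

1 g = 9.84207e-7 long tons.
10.84 × 9.84207e-7 ≈ 1.067e-5 long ton.

1.067e-5 long ton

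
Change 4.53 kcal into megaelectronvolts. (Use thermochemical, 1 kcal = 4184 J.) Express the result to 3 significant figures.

1.18e+17 MeV

1 kilocalorie = 2.61145e+16 megaelectronvolts.
4.53 × 2.61145e+16 ≈ 1.18e+17 MeV.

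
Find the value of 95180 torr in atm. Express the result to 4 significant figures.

1 torr = 0.00131579 atm.
95180 × 0.00131579 ≈ 125.2 atm.

125.2 atm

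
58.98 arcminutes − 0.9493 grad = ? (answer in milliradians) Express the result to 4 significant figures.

58.98 arcmin = 17.1566 mrad and 0.9493 grad = 14.9116 mrad.
17.1566 − 14.9116 ≈ 2.245 mrad.

2.245 mrad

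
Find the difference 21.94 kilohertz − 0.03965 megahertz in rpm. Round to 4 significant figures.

-1.063e+6 revolutions per minute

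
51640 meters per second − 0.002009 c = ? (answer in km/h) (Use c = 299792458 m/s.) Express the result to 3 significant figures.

-1.98e+6 km/h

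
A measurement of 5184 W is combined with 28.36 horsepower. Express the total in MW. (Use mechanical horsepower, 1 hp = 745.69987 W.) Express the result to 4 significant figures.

5184 W = 0.00518400 MW and 28.36 hp = 0.0211480 MW.
0.00518400 + 0.0211480 ≈ 0.02633 MW.

0.02633 MW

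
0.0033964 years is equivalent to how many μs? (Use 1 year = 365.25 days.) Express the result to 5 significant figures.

1.0718e+11 microseconds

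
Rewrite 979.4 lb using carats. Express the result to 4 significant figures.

2.221 × 10^6 carats

1 lb = 2267.96 carats.
Then 979.4 × 2267.96 ≈ 2.221 × 10^6 ct.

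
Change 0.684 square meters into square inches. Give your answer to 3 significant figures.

1060 in²

1 m² = 1550.00 in².
So 0.684 × 1550.00 ≈ 1060 in².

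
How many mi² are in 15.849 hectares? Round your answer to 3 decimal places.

1 hectare = 0.00386102 mi².
Then 15.849 × 0.00386102 ≈ 0.061 mi².

0.061 mi²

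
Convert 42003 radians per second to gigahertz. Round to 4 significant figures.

1 radian per second = 1.59155 × 10^-10 GHz.
Then 42003 × 1.59155 × 10^-10 ≈ 6.685 × 10^-6 GHz.

6.685 × 10^-6 GHz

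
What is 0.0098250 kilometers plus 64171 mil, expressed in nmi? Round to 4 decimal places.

0.0098250 km = 0.00530508 nmi and 64171 mil = 0.000880099 nmi.
0.00530508 + 0.000880099 ≈ 0.0062 nmi.

0.0062 nmi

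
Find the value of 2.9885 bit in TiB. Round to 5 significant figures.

1 bit = 1.13687e-13 TiB.
So 2.9885 × 1.13687e-13 ≈ 3.3975e-13 TiB.

3.3975e-13 TiB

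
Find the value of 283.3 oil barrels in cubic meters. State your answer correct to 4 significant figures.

45.04 cubic meters

1 bbl = 0.158987 cubic meters.
Thus 283.3 × 0.158987 ≈ 45.04 m³.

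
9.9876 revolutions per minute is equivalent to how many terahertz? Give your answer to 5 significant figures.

1.6646 × 10^-13 THz

1 rpm = 1.66667 × 10^-14 THz.
So 9.9876 × 1.66667 × 10^-14 ≈ 1.6646 × 10^-13 THz.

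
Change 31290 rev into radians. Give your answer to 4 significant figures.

1 revolution = 6.28319 rad.
Then 31290 × 6.28319 ≈ 196600 rad.

196600 radians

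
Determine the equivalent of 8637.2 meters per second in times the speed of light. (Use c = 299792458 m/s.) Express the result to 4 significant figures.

2.881e-5 c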